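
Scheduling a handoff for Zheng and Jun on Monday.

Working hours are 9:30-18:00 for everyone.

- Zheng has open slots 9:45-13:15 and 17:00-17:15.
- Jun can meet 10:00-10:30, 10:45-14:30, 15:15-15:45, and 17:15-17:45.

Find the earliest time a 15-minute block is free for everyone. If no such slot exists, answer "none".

Zheng ∩ Jun: 10:00–10:30, 10:45–13:15.
Windows ≥ 15 min: 10:00–10:30, 10:45–13:15.
Earliest such window starts at 10:00.

10:00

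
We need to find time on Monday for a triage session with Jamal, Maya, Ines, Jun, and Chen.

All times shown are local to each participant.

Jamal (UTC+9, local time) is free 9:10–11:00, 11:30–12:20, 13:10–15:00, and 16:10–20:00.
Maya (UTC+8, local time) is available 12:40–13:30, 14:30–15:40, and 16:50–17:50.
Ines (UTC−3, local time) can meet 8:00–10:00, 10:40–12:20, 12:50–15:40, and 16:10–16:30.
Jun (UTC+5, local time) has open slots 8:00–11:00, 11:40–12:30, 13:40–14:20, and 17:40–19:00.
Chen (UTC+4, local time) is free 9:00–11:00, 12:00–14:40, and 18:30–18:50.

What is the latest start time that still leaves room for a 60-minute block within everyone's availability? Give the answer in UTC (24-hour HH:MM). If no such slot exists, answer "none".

none

Jamal → UTC: 00:10–02:00, 02:30–03:20, 04:10–06:00, 07:10–11:00.
Maya → UTC: 04:40–05:30, 06:30–07:40, 08:50–09:50.
Ines → UTC: 11:00–13:00, 13:40–15:20, 15:50–18:40, 19:10–19:30.
Jun → UTC: 03:00–06:00, 06:40–07:30, 08:40–09:20, 12:40–14:00.
Chen → UTC: 05:00–07:00, 08:00–10:40, 14:30–14:50.
Jamal ∩ Maya: 04:40–05:30, 07:10–07:40, 08:50–09:50.
Jamal ∩ Maya ∩ Ines: (none).
Jamal ∩ Maya ∩ Ines ∩ Jun: (none).
Jamal ∩ Maya ∩ Ines ∩ Jun ∩ Chen: (none).
Windows ≥ 60 min: (none).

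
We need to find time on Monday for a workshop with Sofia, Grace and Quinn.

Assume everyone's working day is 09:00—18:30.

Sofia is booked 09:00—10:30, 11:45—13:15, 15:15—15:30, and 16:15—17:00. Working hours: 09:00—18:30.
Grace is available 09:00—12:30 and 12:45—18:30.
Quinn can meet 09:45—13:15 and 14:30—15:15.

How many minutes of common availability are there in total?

Sofia free within 09:00–18:30: 10:30–11:45, 13:15–15:15, 15:30–16:15, 17:00–18:30.
Sofia ∩ Grace: 10:30–11:45, 13:15–15:15, 15:30–16:15, 17:00–18:30.
Sofia ∩ Grace ∩ Quinn: 10:30–11:45, 14:30–15:15.
Total common minutes: 75 + 45 = 120.

120 minutes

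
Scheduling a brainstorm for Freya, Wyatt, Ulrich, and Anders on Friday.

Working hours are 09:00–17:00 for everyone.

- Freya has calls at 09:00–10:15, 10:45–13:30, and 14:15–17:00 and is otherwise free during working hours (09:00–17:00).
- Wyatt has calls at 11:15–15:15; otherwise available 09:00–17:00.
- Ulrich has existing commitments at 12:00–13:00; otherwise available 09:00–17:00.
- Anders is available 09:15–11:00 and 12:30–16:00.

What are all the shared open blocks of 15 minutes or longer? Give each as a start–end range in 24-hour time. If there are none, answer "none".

Freya free within 09:00–17:00: 10:15–10:45, 13:30–14:15.
Wyatt free within 09:00–17:00: 09:00–11:15, 15:15–17:00.
Ulrich free within 09:00–17:00: 09:00–12:00, 13:00–17:00.
Freya ∩ Wyatt: 10:15–10:45.
Freya ∩ Wyatt ∩ Ulrich: 10:15–10:45.
Freya ∩ Wyatt ∩ Ulrich ∩ Anders: 10:15–10:45.
Windows ≥ 15 min: 10:15–10:45.

10:15–10:45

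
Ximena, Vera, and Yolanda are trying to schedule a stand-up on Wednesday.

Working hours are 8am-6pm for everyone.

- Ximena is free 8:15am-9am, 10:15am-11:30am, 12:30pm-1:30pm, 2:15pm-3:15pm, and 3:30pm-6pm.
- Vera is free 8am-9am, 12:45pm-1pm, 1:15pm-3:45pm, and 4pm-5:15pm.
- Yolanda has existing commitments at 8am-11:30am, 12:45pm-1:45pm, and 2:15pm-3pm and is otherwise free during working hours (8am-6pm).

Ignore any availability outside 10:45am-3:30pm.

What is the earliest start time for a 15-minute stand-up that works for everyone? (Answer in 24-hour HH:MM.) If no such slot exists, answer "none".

Yolanda free within 08:00–18:00: 11:30–12:45, 13:45–14:15, 15:00–18:00.
Ximena ∩ Vera: 08:15–09:00, 12:45–13:00, 13:15–13:30, 14:15–15:15, 15:30–15:45, 16:00–17:15.
Ximena ∩ Vera ∩ Yolanda: 15:00–15:15, 15:30–15:45, 16:00–17:15.
Restricted to 10:45–15:30: 15:00–15:15.
Windows ≥ 15 min: 15:00–15:15.
Earliest such window starts at 15:00.

15:00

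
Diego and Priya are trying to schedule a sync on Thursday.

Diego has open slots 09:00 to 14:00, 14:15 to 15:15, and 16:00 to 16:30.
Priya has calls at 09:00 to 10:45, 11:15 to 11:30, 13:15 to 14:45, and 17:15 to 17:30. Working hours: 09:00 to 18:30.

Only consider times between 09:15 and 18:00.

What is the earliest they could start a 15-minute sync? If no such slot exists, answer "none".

10:45

Priya free within 09:00–18:30: 10:45–11:15, 11:30–13:15, 14:45–17:15, 17:30–18:30.
Diego ∩ Priya: 10:45–11:15, 11:30–13:15, 14:45–15:15, 16:00–16:30.
Restricted to 09:15–18:00: 10:45–11:15, 11:30–13:15, 14:45–15:15, 16:00–16:30.
Windows ≥ 15 min: 10:45–11:15, 11:30–13:15, 14:45–15:15, 16:00–16:30.
Earliest such window starts at 10:45.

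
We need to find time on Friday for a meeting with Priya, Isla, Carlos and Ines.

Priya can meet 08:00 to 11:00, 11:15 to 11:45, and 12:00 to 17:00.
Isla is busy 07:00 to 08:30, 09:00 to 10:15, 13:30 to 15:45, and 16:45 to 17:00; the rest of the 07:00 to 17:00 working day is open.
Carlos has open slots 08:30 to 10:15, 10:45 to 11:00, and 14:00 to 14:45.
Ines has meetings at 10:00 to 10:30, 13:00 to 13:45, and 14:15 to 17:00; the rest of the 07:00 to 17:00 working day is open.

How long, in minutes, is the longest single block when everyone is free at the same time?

Isla free within 07:00–17:00: 08:30–09:00, 10:15–13:30, 15:45–16:45.
Ines free within 07:00–17:00: 07:00–10:00, 10:30–13:00, 13:45–14:15.
Priya ∩ Isla: 08:30–09:00, 10:15–11:00, 11:15–11:45, 12:00–13:30, 15:45–16:45.
Priya ∩ Isla ∩ Carlos: 08:30–09:00, 10:45–11:00.
Priya ∩ Isla ∩ Carlos ∩ Ines: 08:30–09:00, 10:45–11:00.
Common window lengths: 30, 15 min; longest is 30.

30 minutes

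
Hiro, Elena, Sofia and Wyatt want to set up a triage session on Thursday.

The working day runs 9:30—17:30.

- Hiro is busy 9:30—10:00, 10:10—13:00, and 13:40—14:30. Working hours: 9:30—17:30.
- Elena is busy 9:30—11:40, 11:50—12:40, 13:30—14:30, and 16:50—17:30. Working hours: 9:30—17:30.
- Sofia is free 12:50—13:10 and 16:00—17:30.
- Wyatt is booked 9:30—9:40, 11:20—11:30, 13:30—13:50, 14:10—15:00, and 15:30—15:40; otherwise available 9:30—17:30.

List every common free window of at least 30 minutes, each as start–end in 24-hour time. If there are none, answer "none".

16:00–16:50

Hiro free within 09:30–17:30: 10:00–10:10, 13:00–13:40, 14:30–17:30.
Elena free within 09:30–17:30: 11:40–11:50, 12:40–13:30, 14:30–16:50.
Wyatt free within 09:30–17:30: 09:40–11:20, 11:30–13:30, 13:50–14:10, 15:00–15:30, 15:40–17:30.
Hiro ∩ Elena: 13:00–13:30, 14:30–16:50.
Hiro ∩ Elena ∩ Sofia: 13:00–13:10, 16:00–16:50.
Hiro ∩ Elena ∩ Sofia ∩ Wyatt: 13:00–13:10, 16:00–16:50.
Windows ≥ 30 min: 16:00–16:50.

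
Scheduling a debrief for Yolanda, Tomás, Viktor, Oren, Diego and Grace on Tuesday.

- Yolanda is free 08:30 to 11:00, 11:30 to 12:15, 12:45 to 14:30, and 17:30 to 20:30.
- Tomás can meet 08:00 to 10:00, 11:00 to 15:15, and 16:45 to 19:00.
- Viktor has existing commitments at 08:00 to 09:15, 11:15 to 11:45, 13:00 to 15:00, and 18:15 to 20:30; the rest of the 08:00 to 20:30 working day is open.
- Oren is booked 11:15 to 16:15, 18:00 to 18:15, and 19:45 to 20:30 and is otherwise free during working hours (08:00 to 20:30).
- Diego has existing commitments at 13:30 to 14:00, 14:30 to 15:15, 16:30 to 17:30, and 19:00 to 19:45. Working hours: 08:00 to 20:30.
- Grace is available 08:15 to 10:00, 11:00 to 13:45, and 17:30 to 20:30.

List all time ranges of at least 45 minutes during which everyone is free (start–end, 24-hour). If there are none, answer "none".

Viktor free within 08:00–20:30: 09:15–11:15, 11:45–13:00, 15:00–18:15.
Oren free within 08:00–20:30: 08:00–11:15, 16:15–18:00, 18:15–19:45.
Diego free within 08:00–20:30: 08:00–13:30, 14:00–14:30, 15:15–16:30, 17:30–19:00, 19:45–20:30.
Yolanda ∩ Tomás: 08:30–10:00, 11:30–12:15, 12:45–14:30, 17:30–19:00.
Yolanda ∩ Tomás ∩ Viktor: 09:15–10:00, 11:45–12:15, 12:45–13:00, 17:30–18:15.
Yolanda ∩ Tomás ∩ Viktor ∩ Oren: 09:15–10:00, 17:30–18:00.
Yolanda ∩ Tomás ∩ Viktor ∩ Oren ∩ Diego: 09:15–10:00, 17:30–18:00.
Yolanda ∩ Tomás ∩ Viktor ∩ Oren ∩ Diego ∩ Grace: 09:15–10:00, 17:30–18:00.
Windows ≥ 45 min: 09:15–10:00.

09:15–10:00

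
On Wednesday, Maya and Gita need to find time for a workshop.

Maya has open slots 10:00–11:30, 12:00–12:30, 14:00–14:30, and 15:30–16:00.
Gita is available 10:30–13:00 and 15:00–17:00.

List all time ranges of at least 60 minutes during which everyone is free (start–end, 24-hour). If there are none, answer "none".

Maya ∩ Gita: 10:30–11:30, 12:00–12:30, 15:30–16:00.
Windows ≥ 60 min: 10:30–11:30.

10:30–11:30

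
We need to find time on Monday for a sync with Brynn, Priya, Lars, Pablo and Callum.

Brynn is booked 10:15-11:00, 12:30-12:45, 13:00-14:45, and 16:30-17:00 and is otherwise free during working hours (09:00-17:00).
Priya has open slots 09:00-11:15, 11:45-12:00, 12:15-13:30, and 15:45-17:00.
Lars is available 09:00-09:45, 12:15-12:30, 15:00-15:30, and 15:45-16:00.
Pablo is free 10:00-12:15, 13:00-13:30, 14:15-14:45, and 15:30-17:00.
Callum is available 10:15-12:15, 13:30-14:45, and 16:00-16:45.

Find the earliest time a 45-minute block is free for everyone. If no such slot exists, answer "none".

Brynn free within 09:00–17:00: 09:00–10:15, 11:00–12:30, 12:45–13:00, 14:45–16:30.
Brynn ∩ Priya: 09:00–10:15, 11:00–11:15, 11:45–12:00, 12:15–12:30, 12:45–13:00, 15:45–16:30.
Brynn ∩ Priya ∩ Lars: 09:00–09:45, 12:15–12:30, 15:45–16:00.
Brynn ∩ Priya ∩ Lars ∩ Pablo: 15:45–16:00.
Brynn ∩ Priya ∩ Lars ∩ Pablo ∩ Callum: (none).
Windows ≥ 45 min: (none).

none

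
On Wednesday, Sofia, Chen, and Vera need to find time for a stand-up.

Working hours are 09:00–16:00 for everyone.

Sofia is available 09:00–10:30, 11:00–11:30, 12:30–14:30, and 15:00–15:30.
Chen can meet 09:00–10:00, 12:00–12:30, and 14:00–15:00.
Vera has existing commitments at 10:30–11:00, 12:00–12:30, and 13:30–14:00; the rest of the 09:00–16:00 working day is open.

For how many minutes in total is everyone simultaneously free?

90 minutes

Vera free within 09:00–16:00: 09:00–10:30, 11:00–12:00, 12:30–13:30, 14:00–16:00.
Sofia ∩ Chen: 09:00–10:00, 14:00–14:30.
Sofia ∩ Chen ∩ Vera: 09:00–10:00, 14:00–14:30.
Total common minutes: 60 + 30 = 90.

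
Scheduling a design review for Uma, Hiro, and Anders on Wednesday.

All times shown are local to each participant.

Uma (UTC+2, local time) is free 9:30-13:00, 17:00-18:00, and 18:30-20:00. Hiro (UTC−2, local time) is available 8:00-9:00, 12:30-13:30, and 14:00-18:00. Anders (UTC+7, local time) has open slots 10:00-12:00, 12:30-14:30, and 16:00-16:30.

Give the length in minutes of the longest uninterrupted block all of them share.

Uma → UTC: 07:30–11:00, 15:00–16:00, 16:30–18:00.
Hiro → UTC: 10:00–11:00, 14:30–15:30, 16:00–20:00.
Anders → UTC: 03:00–05:00, 05:30–07:30, 09:00–09:30.
Uma ∩ Hiro: 10:00–11:00, 15:00–15:30, 16:30–18:00.
Uma ∩ Hiro ∩ Anders: (none).
No common window.

0 minutes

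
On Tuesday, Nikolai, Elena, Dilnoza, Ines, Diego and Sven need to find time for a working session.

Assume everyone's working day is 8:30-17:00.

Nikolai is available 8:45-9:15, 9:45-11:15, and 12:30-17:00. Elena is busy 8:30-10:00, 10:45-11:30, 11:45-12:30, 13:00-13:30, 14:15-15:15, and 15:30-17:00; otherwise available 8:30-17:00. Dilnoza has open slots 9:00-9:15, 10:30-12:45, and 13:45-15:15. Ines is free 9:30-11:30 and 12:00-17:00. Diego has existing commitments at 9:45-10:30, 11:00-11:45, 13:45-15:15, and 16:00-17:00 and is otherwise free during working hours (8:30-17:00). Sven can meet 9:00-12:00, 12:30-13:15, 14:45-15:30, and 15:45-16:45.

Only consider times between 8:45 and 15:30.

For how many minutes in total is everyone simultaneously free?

Elena free within 08:30–17:00: 10:00–10:45, 11:30–11:45, 12:30–13:00, 13:30–14:15, 15:15–15:30.
Diego free within 08:30–17:00: 08:30–09:45, 10:30–11:00, 11:45–13:45, 15:15–16:00.
Nikolai ∩ Elena: 10:00–10:45, 12:30–13:00, 13:30–14:15, 15:15–15:30.
Nikolai ∩ Elena ∩ Dilnoza: 10:30–10:45, 12:30–12:45, 13:45–14:15.
Nikolai ∩ Elena ∩ Dilnoza ∩ Ines: 10:30–10:45, 12:30–12:45, 13:45–14:15.
Nikolai ∩ Elena ∩ Dilnoza ∩ Ines ∩ Diego: 10:30–10:45, 12:30–12:45.
Nikolai ∩ Elena ∩ Dilnoza ∩ Ines ∩ Diego ∩ Sven: 10:30–10:45, 12:30–12:45.
Restricted to 08:45–15:30: 10:30–10:45, 12:30–12:45.
Total common minutes: 15 + 15 = 30.

30 minutes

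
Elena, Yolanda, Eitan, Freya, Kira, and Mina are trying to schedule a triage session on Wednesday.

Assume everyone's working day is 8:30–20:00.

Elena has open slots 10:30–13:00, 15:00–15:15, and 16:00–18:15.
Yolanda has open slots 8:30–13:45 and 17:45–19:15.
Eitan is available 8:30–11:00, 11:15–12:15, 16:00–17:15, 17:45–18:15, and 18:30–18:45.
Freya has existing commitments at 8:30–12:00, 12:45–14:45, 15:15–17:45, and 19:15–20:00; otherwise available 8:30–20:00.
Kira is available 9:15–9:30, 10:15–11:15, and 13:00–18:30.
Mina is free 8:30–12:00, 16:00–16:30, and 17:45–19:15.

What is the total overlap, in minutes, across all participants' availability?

Freya free within 08:30–20:00: 12:00–12:45, 14:45–15:15, 17:45–19:15.
Elena ∩ Yolanda: 10:30–13:00, 17:45–18:15.
Elena ∩ Yolanda ∩ Eitan: 10:30–11:00, 11:15–12:15, 17:45–18:15.
Elena ∩ Yolanda ∩ Eitan ∩ Freya: 12:00–12:15, 17:45–18:15.
Elena ∩ Yolanda ∩ Eitan ∩ Freya ∩ Kira: 17:45–18:15.
Elena ∩ Yolanda ∩ Eitan ∩ Freya ∩ Kira ∩ Mina: 17:45–18:15.
Total common minutes: 30.

30 minutes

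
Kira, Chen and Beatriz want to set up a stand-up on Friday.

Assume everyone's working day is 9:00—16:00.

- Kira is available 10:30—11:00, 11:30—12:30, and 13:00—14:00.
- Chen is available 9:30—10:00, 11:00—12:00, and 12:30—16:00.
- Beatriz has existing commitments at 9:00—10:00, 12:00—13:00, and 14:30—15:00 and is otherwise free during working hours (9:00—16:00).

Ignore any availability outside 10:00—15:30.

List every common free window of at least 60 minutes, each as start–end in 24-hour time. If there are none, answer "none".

13:00–14:00

Beatriz free within 09:00–16:00: 10:00–12:00, 13:00–14:30, 15:00–16:00.
Kira ∩ Chen: 11:30–12:00, 13:00–14:00.
Kira ∩ Chen ∩ Beatriz: 11:30–12:00, 13:00–14:00.
Restricted to 10:00–15:30: 11:30–12:00, 13:00–14:00.
Windows ≥ 60 min: 13:00–14:00.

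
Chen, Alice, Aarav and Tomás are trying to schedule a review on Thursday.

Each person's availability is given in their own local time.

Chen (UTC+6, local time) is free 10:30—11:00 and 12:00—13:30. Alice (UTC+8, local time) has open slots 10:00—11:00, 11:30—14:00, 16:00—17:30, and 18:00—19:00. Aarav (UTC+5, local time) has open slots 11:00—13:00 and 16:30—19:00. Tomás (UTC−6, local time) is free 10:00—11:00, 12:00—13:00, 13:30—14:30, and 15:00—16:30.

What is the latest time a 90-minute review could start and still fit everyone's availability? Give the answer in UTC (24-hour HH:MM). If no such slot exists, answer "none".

Chen → UTC: 04:30–05:00, 06:00–07:30.
Alice → UTC: 02:00–03:00, 03:30–06:00, 08:00–09:30, 10:00–11:00.
Aarav → UTC: 06:00–08:00, 11:30–14:00.
Tomás → UTC: 16:00–17:00, 18:00–19:00, 19:30–20:30, 21:00–22:30.
Chen ∩ Alice: 04:30–05:00.
Chen ∩ Alice ∩ Aarav: (none).
Chen ∩ Alice ∩ Aarav ∩ Tomás: (none).
Windows ≥ 90 min: (none).

none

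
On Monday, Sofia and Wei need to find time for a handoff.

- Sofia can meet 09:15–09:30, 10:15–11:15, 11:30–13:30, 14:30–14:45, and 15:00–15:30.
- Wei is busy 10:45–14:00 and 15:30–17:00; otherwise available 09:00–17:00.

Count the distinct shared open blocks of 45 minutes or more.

0

Wei free within 09:00–17:00: 09:00–10:45, 14:00–15:30.
Sofia ∩ Wei: 09:15–09:30, 10:15–10:45, 14:30–14:45, 15:00–15:30.
Windows ≥ 45 min: (none).
That's 0 windows.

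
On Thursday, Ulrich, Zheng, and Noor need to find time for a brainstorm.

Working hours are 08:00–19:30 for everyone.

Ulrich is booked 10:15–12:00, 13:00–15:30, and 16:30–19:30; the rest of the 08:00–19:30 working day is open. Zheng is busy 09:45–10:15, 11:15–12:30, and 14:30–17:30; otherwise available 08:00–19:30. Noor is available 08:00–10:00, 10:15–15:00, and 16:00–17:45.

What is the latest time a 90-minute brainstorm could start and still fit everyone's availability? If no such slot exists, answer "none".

08:15

Ulrich free within 08:00–19:30: 08:00–10:15, 12:00–13:00, 15:30–16:30.
Zheng free within 08:00–19:30: 08:00–09:45, 10:15–11:15, 12:30–14:30, 17:30–19:30.
Ulrich ∩ Zheng: 08:00–09:45, 12:30–13:00.
Ulrich ∩ Zheng ∩ Noor: 08:00–09:45, 12:30–13:00.
Windows ≥ 90 min: 08:00–09:45.
Latest start in the last window 08:00–09:45 is 09:45 − 90 min = 08:15.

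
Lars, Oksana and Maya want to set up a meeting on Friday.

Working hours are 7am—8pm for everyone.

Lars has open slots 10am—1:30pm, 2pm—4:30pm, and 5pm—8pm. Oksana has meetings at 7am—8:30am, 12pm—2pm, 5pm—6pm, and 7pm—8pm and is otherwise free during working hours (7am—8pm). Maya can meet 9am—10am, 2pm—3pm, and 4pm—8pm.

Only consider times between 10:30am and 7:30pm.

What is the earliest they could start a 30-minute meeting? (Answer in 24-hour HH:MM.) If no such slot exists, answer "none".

14:00

Oksana free within 07:00–20:00: 08:30–12:00, 14:00–17:00, 18:00–19:00.
Lars ∩ Oksana: 10:00–12:00, 14:00–16:30, 18:00–19:00.
Lars ∩ Oksana ∩ Maya: 14:00–15:00, 16:00–16:30, 18:00–19:00.
Restricted to 10:30–19:30: 14:00–15:00, 16:00–16:30, 18:00–19:00.
Windows ≥ 30 min: 14:00–15:00, 16:00–16:30, 18:00–19:00.
Earliest such window starts at 14:00.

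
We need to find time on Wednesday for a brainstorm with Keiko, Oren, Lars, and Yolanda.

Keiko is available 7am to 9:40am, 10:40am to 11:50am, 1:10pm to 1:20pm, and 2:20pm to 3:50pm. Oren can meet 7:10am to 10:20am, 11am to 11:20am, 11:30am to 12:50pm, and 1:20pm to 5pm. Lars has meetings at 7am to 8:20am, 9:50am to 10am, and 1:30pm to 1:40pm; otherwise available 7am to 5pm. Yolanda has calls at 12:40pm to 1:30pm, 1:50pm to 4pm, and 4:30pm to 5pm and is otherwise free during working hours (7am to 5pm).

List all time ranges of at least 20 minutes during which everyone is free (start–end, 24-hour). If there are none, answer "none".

08:20–09:40, 11:00–11:20, 11:30–11:50

Lars free within 07:00–17:00: 08:20–09:50, 10:00–13:30, 13:40–17:00.
Yolanda free within 07:00–17:00: 07:00–12:40, 13:30–13:50, 16:00–16:30.
Keiko ∩ Oren: 07:10–09:40, 11:00–11:20, 11:30–11:50, 14:20–15:50.
Keiko ∩ Oren ∩ Lars: 08:20–09:40, 11:00–11:20, 11:30–11:50, 14:20–15:50.
Keiko ∩ Oren ∩ Lars ∩ Yolanda: 08:20–09:40, 11:00–11:20, 11:30–11:50.
Windows ≥ 20 min: 08:20–09:40, 11:00–11:20, 11:30–11:50.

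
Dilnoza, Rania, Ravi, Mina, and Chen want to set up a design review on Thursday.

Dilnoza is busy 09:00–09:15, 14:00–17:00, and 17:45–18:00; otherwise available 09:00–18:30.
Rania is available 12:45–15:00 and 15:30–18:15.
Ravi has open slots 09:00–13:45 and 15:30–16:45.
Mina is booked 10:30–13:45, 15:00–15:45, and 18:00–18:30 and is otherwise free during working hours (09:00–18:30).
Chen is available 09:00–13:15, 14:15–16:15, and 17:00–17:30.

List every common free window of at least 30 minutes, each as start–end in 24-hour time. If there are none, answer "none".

Dilnoza free within 09:00–18:30: 09:15–14:00, 17:00–17:45, 18:00–18:30.
Mina free within 09:00–18:30: 09:00–10:30, 13:45–15:00, 15:45–18:00.
Dilnoza ∩ Rania: 12:45–14:00, 17:00–17:45, 18:00–18:15.
Dilnoza ∩ Rania ∩ Ravi: 12:45–13:45.
Dilnoza ∩ Rania ∩ Ravi ∩ Mina: (none).
Dilnoza ∩ Rania ∩ Ravi ∩ Mina ∩ Chen: (none).
Windows ≥ 30 min: (none).

none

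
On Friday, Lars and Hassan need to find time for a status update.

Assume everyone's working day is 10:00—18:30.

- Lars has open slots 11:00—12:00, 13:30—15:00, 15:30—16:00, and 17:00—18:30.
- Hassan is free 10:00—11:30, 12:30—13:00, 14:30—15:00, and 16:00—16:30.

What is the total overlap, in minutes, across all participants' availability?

60 minutes

Lars ∩ Hassan: 11:00–11:30, 14:30–15:00.
Total common minutes: 30 + 30 = 60.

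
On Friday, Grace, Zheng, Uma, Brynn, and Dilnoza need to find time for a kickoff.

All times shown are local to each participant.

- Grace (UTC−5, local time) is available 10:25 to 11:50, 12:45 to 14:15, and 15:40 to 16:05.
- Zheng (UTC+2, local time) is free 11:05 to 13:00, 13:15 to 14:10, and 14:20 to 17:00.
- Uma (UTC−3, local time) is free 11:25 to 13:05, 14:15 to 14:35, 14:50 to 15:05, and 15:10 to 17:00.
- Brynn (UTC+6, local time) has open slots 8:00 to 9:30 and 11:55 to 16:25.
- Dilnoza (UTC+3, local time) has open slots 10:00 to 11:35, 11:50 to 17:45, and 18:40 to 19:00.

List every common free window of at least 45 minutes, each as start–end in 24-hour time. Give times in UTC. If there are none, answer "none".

Grace → UTC: 15:25–16:50, 17:45–19:15, 20:40–21:05.
Zheng → UTC: 09:05–11:00, 11:15–12:10, 12:20–15:00.
Uma → UTC: 14:25–16:05, 17:15–17:35, 17:50–18:05, 18:10–20:00.
Brynn → UTC: 02:00–03:30, 05:55–10:25.
Dilnoza → UTC: 07:00–08:35, 08:50–14:45, 15:40–16:00.
Grace ∩ Zheng: (none).
Grace ∩ Zheng ∩ Uma: (none).
Grace ∩ Zheng ∩ Uma ∩ Brynn: (none).
Grace ∩ Zheng ∩ Uma ∩ Brynn ∩ Dilnoza: (none).
Windows ≥ 45 min: (none).

none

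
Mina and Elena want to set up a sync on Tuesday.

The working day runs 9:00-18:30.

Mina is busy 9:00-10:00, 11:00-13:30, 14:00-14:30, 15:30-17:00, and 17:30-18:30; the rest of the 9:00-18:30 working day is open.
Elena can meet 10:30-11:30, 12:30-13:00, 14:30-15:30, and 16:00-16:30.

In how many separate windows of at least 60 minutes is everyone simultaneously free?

1

Mina free within 09:00–18:30: 10:00–11:00, 13:30–14:00, 14:30–15:30, 17:00–17:30.
Mina ∩ Elena: 10:30–11:00, 14:30–15:30.
Windows ≥ 60 min: 14:30–15:30.
That's 1 window.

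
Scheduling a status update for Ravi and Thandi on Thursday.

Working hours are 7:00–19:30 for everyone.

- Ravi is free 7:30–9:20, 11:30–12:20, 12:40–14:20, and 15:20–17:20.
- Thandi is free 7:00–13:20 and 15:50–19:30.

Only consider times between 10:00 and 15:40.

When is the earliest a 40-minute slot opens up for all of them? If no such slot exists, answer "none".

11:30

Ravi ∩ Thandi: 07:30–09:20, 11:30–12:20, 12:40–13:20, 15:50–17:20.
Restricted to 10:00–15:40: 11:30–12:20, 12:40–13:20.
Windows ≥ 40 min: 11:30–12:20, 12:40–13:20.
Earliest such window starts at 11:30.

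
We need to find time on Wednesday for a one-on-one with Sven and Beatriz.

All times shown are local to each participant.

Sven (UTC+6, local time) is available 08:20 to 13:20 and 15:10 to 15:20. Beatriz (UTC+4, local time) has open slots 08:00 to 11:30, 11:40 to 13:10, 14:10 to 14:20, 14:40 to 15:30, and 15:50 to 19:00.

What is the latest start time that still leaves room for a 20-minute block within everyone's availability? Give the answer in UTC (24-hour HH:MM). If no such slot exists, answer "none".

Sven → UTC: 02:20–07:20, 09:10–09:20.
Beatriz → UTC: 04:00–07:30, 07:40–09:10, 10:10–10:20, 10:40–11:30, 11:50–15:00.
Sven ∩ Beatriz: 04:00–07:20.
Windows ≥ 20 min: 04:00–07:20.
Latest start in the last window 04:00–07:20 is 07:20 − 20 min = 07:00.

07:00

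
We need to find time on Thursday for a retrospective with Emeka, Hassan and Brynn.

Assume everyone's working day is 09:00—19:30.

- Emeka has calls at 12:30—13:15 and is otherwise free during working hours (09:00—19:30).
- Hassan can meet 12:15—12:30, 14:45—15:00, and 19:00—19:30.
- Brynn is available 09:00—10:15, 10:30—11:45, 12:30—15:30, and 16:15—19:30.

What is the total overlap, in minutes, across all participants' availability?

45 minutes

Emeka free within 09:00–19:30: 09:00–12:30, 13:15–19:30.
Emeka ∩ Hassan: 12:15–12:30, 14:45–15:00, 19:00–19:30.
Emeka ∩ Hassan ∩ Brynn: 14:45–15:00, 19:00–19:30.
Total common minutes: 15 + 30 = 45.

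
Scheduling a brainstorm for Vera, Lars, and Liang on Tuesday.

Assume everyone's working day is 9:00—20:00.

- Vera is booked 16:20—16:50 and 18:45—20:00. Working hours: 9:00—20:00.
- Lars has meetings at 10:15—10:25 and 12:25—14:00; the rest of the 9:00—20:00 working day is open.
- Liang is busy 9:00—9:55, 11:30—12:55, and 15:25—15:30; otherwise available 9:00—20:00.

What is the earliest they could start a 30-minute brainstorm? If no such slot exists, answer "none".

Vera free within 09:00–20:00: 09:00–16:20, 16:50–18:45.
Lars free within 09:00–20:00: 09:00–10:15, 10:25–12:25, 14:00–20:00.
Liang free within 09:00–20:00: 09:55–11:30, 12:55–15:25, 15:30–20:00.
Vera ∩ Lars: 09:00–10:15, 10:25–12:25, 14:00–16:20, 16:50–18:45.
Vera ∩ Lars ∩ Liang: 09:55–10:15, 10:25–11:30, 14:00–15:25, 15:30–16:20, 16:50–18:45.
Windows ≥ 30 min: 10:25–11:30, 14:00–15:25, 15:30–16:20, 16:50–18:45.
Earliest such window starts at 10:25.

10:25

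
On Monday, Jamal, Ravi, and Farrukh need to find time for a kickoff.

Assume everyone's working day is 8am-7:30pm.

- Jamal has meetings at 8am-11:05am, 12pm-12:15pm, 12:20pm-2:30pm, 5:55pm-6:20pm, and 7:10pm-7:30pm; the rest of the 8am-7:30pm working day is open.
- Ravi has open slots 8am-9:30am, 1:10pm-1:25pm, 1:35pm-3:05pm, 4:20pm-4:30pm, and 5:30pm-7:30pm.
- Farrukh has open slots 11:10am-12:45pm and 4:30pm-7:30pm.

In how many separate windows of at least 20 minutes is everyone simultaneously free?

Jamal free within 08:00–19:30: 11:05–12:00, 12:15–12:20, 14:30–17:55, 18:20–19:10.
Jamal ∩ Ravi: 14:30–15:05, 16:20–16:30, 17:30–17:55, 18:20–19:10.
Jamal ∩ Ravi ∩ Farrukh: 17:30–17:55, 18:20–19:10.
Windows ≥ 20 min: 17:30–17:55, 18:20–19:10.
That's 2 windows.

2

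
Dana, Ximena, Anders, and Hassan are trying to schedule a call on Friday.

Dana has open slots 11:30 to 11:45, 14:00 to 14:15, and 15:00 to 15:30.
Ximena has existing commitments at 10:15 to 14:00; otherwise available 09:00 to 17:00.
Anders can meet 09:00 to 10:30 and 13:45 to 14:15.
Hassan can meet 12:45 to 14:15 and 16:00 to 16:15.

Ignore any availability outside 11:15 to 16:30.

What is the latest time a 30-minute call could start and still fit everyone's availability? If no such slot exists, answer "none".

Ximena free within 09:00–17:00: 09:00–10:15, 14:00–17:00.
Dana ∩ Ximena: 14:00–14:15, 15:00–15:30.
Dana ∩ Ximena ∩ Anders: 14:00–14:15.
Dana ∩ Ximena ∩ Anders ∩ Hassan: 14:00–14:15.
Restricted to 11:15–16:30: 14:00–14:15.
Windows ≥ 30 min: (none).

none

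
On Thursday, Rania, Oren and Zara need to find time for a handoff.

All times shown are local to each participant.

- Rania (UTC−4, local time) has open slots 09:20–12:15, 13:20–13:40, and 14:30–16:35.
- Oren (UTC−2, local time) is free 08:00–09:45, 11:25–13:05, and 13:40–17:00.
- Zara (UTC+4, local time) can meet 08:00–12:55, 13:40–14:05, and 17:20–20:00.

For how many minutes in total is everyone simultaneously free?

Rania → UTC: 13:20–16:15, 17:20–17:40, 18:30–20:35.
Oren → UTC: 10:00–11:45, 13:25–15:05, 15:40–19:00.
Zara → UTC: 04:00–08:55, 09:40–10:05, 13:20–16:00.
Rania ∩ Oren: 13:25–15:05, 15:40–16:15, 17:20–17:40, 18:30–19:00.
Rania ∩ Oren ∩ Zara: 13:25–15:05, 15:40–16:00.
Total common minutes: 100 + 20 = 120.

120 minutes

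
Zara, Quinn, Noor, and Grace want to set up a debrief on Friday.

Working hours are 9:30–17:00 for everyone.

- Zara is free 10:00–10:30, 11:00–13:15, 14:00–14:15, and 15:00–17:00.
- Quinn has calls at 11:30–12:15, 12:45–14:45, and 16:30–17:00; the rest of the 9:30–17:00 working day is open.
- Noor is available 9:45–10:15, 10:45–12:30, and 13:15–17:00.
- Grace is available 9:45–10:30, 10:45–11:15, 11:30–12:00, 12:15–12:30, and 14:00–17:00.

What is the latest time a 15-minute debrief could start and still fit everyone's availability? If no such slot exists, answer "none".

16:15

Quinn free within 09:30–17:00: 09:30–11:30, 12:15–12:45, 14:45–16:30.
Zara ∩ Quinn: 10:00–10:30, 11:00–11:30, 12:15–12:45, 15:00–16:30.
Zara ∩ Quinn ∩ Noor: 10:00–10:15, 11:00–11:30, 12:15–12:30, 15:00–16:30.
Zara ∩ Quinn ∩ Noor ∩ Grace: 10:00–10:15, 11:00–11:15, 12:15–12:30, 15:00–16:30.
Windows ≥ 15 min: 10:00–10:15, 11:00–11:15, 12:15–12:30, 15:00–16:30.
Latest start in the last window 15:00–16:30 is 16:30 − 15 min = 16:15.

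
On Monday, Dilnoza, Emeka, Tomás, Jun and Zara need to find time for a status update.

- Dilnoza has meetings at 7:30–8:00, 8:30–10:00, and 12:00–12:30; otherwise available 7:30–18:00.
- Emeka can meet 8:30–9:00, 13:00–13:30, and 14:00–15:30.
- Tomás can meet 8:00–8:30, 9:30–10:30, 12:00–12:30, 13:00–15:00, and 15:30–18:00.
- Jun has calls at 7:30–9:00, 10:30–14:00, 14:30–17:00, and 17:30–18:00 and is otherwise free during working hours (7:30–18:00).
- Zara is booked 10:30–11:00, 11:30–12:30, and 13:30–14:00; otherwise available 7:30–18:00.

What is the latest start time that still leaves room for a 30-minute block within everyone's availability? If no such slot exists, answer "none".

Dilnoza free within 07:30–18:00: 08:00–08:30, 10:00–12:00, 12:30–18:00.
Jun free within 07:30–18:00: 09:00–10:30, 14:00–14:30, 17:00–17:30.
Zara free within 07:30–18:00: 07:30–10:30, 11:00–11:30, 12:30–13:30, 14:00–18:00.
Dilnoza ∩ Emeka: 13:00–13:30, 14:00–15:30.
Dilnoza ∩ Emeka ∩ Tomás: 13:00–13:30, 14:00–15:00.
Dilnoza ∩ Emeka ∩ Tomás ∩ Jun: 14:00–14:30.
Dilnoza ∩ Emeka ∩ Tomás ∩ Jun ∩ Zara: 14:00–14:30.
Windows ≥ 30 min: 14:00–14:30.
Latest start in the last window 14:00–14:30 is 14:30 − 30 min = 14:00.

14:00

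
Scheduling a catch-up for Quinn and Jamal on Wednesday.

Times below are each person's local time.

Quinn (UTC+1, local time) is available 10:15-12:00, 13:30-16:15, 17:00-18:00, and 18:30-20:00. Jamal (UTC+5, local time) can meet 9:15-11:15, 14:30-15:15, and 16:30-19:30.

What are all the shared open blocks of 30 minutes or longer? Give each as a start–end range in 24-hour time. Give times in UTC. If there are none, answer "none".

09:30–10:15, 12:30–14:30

Quinn → UTC: 09:15–11:00, 12:30–15:15, 16:00–17:00, 17:30–19:00.
Jamal → UTC: 04:15–06:15, 09:30–10:15, 11:30–14:30.
Quinn ∩ Jamal: 09:30–10:15, 12:30–14:30.
Windows ≥ 30 min: 09:30–10:15, 12:30–14:30.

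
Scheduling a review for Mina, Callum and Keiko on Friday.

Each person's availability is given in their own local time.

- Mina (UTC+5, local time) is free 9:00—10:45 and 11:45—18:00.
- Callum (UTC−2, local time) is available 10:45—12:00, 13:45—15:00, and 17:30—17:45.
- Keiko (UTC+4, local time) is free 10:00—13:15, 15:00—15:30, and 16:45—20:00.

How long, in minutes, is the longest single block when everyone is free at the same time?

15 minutes

Mina → UTC: 04:00–05:45, 06:45–13:00.
Callum → UTC: 12:45–14:00, 15:45–17:00, 19:30–19:45.
Keiko → UTC: 06:00–09:15, 11:00–11:30, 12:45–16:00.
Mina ∩ Callum: 12:45–13:00.
Mina ∩ Callum ∩ Keiko: 12:45–13:00.
Single common window of 15 minutes.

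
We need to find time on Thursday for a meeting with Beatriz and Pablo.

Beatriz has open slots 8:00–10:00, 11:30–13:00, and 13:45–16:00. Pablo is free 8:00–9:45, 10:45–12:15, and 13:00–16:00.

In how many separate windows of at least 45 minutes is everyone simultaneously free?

3

Beatriz ∩ Pablo: 08:00–09:45, 11:30–12:15, 13:45–16:00.
Windows ≥ 45 min: 08:00–09:45, 11:30–12:15, 13:45–16:00.
That's 3 windows.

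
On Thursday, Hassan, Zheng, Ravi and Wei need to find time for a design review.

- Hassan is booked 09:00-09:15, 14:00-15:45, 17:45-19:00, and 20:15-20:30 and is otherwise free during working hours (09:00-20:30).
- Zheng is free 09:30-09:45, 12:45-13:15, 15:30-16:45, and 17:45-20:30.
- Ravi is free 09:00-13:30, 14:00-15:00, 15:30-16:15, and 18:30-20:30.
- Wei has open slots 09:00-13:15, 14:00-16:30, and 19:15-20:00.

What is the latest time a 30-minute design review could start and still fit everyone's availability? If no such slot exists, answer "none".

19:30

Hassan free within 09:00–20:30: 09:15–14:00, 15:45–17:45, 19:00–20:15.
Hassan ∩ Zheng: 09:30–09:45, 12:45–13:15, 15:45–16:45, 19:00–20:15.
Hassan ∩ Zheng ∩ Ravi: 09:30–09:45, 12:45–13:15, 15:45–16:15, 19:00–20:15.
Hassan ∩ Zheng ∩ Ravi ∩ Wei: 09:30–09:45, 12:45–13:15, 15:45–16:15, 19:15–20:00.
Windows ≥ 30 min: 12:45–13:15, 15:45–16:15, 19:15–20:00.
Latest start in the last window 19:15–20:00 is 20:00 − 30 min = 19:30.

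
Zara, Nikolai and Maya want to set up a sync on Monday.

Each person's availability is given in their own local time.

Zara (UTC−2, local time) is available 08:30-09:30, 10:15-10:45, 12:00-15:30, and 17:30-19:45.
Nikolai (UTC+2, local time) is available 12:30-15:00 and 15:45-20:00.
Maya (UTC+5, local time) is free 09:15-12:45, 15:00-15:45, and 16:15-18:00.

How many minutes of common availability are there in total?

Zara → UTC: 10:30–11:30, 12:15–12:45, 14:00–17:30, 19:30–21:45.
Nikolai → UTC: 10:30–13:00, 13:45–18:00.
Maya → UTC: 04:15–07:45, 10:00–10:45, 11:15–13:00.
Zara ∩ Nikolai: 10:30–11:30, 12:15–12:45, 14:00–17:30.
Zara ∩ Nikolai ∩ Maya: 10:30–10:45, 11:15–11:30, 12:15–12:45.
Total common minutes: 15 + 15 + 30 = 60.

60 minutes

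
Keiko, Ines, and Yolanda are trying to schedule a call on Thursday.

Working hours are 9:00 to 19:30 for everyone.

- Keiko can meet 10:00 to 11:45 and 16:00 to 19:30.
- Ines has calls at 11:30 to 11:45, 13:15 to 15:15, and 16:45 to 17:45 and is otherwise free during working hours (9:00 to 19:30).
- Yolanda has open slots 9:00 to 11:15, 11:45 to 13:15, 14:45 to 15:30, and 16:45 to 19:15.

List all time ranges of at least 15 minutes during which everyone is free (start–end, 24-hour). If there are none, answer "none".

Ines free within 09:00–19:30: 09:00–11:30, 11:45–13:15, 15:15–16:45, 17:45–19:30.
Keiko ∩ Ines: 10:00–11:30, 16:00–16:45, 17:45–19:30.
Keiko ∩ Ines ∩ Yolanda: 10:00–11:15, 17:45–19:15.
Windows ≥ 15 min: 10:00–11:15, 17:45–19:15.

10:00–11:15, 17:45–19:15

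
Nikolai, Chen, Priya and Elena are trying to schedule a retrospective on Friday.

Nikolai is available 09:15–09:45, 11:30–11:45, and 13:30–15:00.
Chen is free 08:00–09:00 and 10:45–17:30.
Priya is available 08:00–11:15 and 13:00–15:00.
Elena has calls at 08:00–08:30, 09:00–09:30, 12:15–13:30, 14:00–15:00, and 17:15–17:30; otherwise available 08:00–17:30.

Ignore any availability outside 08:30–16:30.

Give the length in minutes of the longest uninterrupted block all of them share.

30 minutes

Elena free within 08:00–17:30: 08:30–09:00, 09:30–12:15, 13:30–14:00, 15:00–17:15.
Nikolai ∩ Chen: 11:30–11:45, 13:30–15:00.
Nikolai ∩ Chen ∩ Priya: 13:30–15:00.
Nikolai ∩ Chen ∩ Priya ∩ Elena: 13:30–14:00.
Restricted to 08:30–16:30: 13:30–14:00.
Single common window of 30 minutes.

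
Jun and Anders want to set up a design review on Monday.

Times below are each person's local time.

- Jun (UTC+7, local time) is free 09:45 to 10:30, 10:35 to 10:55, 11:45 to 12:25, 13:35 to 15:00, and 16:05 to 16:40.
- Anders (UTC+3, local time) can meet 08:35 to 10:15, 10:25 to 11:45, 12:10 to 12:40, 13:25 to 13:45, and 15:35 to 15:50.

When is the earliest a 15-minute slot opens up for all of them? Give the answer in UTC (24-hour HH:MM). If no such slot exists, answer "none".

06:35

Jun → UTC: 02:45–03:30, 03:35–03:55, 04:45–05:25, 06:35–08:00, 09:05–09:40.
Anders → UTC: 05:35–07:15, 07:25–08:45, 09:10–09:40, 10:25–10:45, 12:35–12:50.
Jun ∩ Anders: 06:35–07:15, 07:25–08:00, 09:10–09:40.
Windows ≥ 15 min: 06:35–07:15, 07:25–08:00, 09:10–09:40.
Earliest such window starts at 06:35.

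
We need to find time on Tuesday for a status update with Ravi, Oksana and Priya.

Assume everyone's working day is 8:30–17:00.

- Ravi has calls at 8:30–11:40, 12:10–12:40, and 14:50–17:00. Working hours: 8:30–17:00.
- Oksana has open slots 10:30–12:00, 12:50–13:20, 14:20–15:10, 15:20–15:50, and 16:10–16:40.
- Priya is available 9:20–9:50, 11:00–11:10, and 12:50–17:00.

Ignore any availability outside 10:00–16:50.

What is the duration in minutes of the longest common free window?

Ravi free within 08:30–17:00: 11:40–12:10, 12:40–14:50.
Ravi ∩ Oksana: 11:40–12:00, 12:50–13:20, 14:20–14:50.
Ravi ∩ Oksana ∩ Priya: 12:50–13:20, 14:20–14:50.
Restricted to 10:00–16:50: 12:50–13:20, 14:20–14:50.
Common window lengths: 30, 30 min; longest is 30.

30 minutes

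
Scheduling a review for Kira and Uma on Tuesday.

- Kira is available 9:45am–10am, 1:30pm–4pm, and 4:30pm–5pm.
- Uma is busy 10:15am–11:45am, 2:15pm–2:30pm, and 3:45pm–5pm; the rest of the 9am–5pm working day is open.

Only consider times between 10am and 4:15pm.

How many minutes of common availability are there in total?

120 minutes

Uma free within 09:00–17:00: 09:00–10:15, 11:45–14:15, 14:30–15:45.
Kira ∩ Uma: 09:45–10:00, 13:30–14:15, 14:30–15:45.
Restricted to 10:00–16:15: 13:30–14:15, 14:30–15:45.
Total common minutes: 45 + 75 = 120.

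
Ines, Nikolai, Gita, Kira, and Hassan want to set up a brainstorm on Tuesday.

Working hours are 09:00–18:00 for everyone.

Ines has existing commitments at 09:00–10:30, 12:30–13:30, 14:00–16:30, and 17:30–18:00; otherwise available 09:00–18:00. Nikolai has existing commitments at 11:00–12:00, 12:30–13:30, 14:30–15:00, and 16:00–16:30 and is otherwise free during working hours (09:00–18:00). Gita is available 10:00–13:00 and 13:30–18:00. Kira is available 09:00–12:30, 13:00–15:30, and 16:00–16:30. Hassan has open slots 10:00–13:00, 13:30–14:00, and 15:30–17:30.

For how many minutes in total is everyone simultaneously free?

90 minutes

Ines free within 09:00–18:00: 10:30–12:30, 13:30–14:00, 16:30–17:30.
Nikolai free within 09:00–18:00: 09:00–11:00, 12:00–12:30, 13:30–14:30, 15:00–16:00, 16:30–18:00.
Ines ∩ Nikolai: 10:30–11:00, 12:00–12:30, 13:30–14:00, 16:30–17:30.
Ines ∩ Nikolai ∩ Gita: 10:30–11:00, 12:00–12:30, 13:30–14:00, 16:30–17:30.
Ines ∩ Nikolai ∩ Gita ∩ Kira: 10:30–11:00, 12:00–12:30, 13:30–14:00.
Ines ∩ Nikolai ∩ Gita ∩ Kira ∩ Hassan: 10:30–11:00, 12:00–12:30, 13:30–14:00.
Total common minutes: 30 + 30 + 30 = 90.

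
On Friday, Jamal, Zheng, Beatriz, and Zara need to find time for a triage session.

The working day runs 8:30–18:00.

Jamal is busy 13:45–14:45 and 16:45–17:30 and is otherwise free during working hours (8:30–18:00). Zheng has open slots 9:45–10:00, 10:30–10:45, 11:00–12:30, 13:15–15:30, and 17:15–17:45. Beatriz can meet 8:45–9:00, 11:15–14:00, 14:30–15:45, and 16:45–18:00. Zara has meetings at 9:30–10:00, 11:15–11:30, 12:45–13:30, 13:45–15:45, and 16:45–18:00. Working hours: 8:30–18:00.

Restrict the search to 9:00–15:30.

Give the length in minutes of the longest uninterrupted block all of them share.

Jamal free within 08:30–18:00: 08:30–13:45, 14:45–16:45, 17:30–18:00.
Zara free within 08:30–18:00: 08:30–09:30, 10:00–11:15, 11:30–12:45, 13:30–13:45, 15:45–16:45.
Jamal ∩ Zheng: 09:45–10:00, 10:30–10:45, 11:00–12:30, 13:15–13:45, 14:45–15:30, 17:30–17:45.
Jamal ∩ Zheng ∩ Beatriz: 11:15–12:30, 13:15–13:45, 14:45–15:30, 17:30–17:45.
Jamal ∩ Zheng ∩ Beatriz ∩ Zara: 11:30–12:30, 13:30–13:45.
Restricted to 09:00–15:30: 11:30–12:30, 13:30–13:45.
Common window lengths: 60, 15 min; longest is 60.

60 minutes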